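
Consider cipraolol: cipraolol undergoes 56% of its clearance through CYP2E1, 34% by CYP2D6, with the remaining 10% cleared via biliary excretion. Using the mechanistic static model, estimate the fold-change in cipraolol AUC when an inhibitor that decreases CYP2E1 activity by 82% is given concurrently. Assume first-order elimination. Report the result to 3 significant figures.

The CYP2E1 pathway (56% of clearance) falls to 0.18× activity: 0.56 × 0.18 = 0.1008.
CYP2D6 (34%) and the residual 10% are unaffected.
New clearance relative to baseline: 0.1008 + 0.34 + 0.1 = 0.5408.
AUC is inversely proportional to clearance, so the fold-change is 1 / 0.5408 = 1.85.

1.85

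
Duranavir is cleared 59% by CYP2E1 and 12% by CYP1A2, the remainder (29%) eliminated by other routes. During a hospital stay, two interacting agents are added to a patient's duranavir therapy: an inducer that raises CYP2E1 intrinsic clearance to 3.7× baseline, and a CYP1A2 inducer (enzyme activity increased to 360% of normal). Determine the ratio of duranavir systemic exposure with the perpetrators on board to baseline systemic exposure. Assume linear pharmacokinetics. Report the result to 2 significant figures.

The CYP2E1 pathway (59% of clearance) rises to 3.7× activity: 0.59 × 3.7 = 2.183.
The CYP1A2 pathway (12% of clearance) rises to 3.6× activity: 0.12 × 3.6 = 0.432.
Non-CYP routes (29%) are unchanged.
CL_new/CL_old = 2.183 + 0.432 + 0.29 = 2.905.
Because systemic exposure varies inversely with clearance, the combined effect is 1 / 2.905 = 0.34.

0.34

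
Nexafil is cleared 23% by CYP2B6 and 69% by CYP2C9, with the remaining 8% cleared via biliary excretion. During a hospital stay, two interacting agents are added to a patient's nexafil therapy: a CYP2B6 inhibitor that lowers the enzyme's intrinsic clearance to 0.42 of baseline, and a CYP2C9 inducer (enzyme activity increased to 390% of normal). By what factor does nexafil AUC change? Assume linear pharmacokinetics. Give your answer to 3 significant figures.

0.349

CYP2B6: 0.23 × 0.42 = 0.0966
CYP2C9: 0.69 × 3.9 = 2.691
Other: 0.08 (unchanged)
CL_new/CL_old = 0.0966 + 2.691 + 0.08 = 2.8676.
Net AUC ratio = 1 / 2.8676 = 0.349.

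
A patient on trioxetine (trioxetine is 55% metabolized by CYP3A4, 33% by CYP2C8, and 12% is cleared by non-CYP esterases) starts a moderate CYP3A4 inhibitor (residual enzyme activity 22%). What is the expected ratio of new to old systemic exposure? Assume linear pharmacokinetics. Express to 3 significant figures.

CYP3A4: 0.55 × 0.22 = 0.121
CYP2C8: 0.33 (unchanged)
Other: 0.12 (unchanged)
New clearance relative to baseline: 0.121 + 0.33 + 0.12 = 0.571.
Systemic exposure ratio = CL_old/CL_new = 1 / 0.571 = 1.75.

1.75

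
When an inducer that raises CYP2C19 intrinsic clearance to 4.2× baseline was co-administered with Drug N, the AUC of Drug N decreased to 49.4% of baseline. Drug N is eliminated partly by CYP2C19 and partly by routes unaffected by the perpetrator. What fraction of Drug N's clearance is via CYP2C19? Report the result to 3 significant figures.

0.320

Call the CYP2C19 fraction fm. After the interaction, CL_new/CL_old = fm × 4.2 + (1 − fm).
AUC ratio = 1 / (new CL fraction), so new CL fraction = 1 / 0.494 = 2.024.
fm × 4.2 + 1 − fm = 2.024  ⇒  fm × (4.2 − 1) = 1.024  ⇒  fm = 0.320.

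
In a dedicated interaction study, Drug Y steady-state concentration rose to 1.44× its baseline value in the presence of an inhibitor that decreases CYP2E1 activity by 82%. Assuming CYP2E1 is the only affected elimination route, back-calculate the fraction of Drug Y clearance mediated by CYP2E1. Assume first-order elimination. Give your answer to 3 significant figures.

0.373

Let fm be the CYP2E1 fraction. New clearance relative to baseline = fm × 0.18 + (1 − fm).
Steady-state concentration ratio = 1 / (new CL fraction), so new CL fraction = 1 / 1.44 = 0.6944.
fm × 0.18 + 1 − fm = 0.6944  ⇒  fm × (0.18 − 1) = −0.3056  ⇒  fm = 0.373.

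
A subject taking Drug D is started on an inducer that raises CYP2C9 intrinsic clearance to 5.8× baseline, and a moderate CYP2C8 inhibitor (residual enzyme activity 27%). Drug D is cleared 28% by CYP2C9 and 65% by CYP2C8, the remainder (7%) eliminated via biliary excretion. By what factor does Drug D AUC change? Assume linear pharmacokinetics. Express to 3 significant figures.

0.535

The CYP2C9 pathway (28% of clearance) increases to 5.8× activity: 0.28 × 5.8 = 1.624.
The CYP2C8 pathway (65% of clearance) drops to 0.27× activity: 0.65 × 0.27 = 0.1755.
The remaining 7% of clearance is unaffected.
CL_new/CL_old = 1.624 + 0.1755 + 0.07 = 1.8695.
Net AUC ratio = 1 / 1.8695 = 0.535.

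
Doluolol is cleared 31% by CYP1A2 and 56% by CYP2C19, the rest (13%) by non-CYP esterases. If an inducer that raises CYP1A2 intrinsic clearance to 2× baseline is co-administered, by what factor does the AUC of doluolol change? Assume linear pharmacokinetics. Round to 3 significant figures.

0.763

The CYP1A2 pathway (31% of clearance) increases to 2× activity: 0.31 × 2 = 0.62.
CYP2C19 (56%) and the residual 13% are unaffected.
Relative clearance = 0.62 + 0.56 + 0.13 = 1.31.
AUC ratio = CL_old/CL_new = 1 / 1.31 = 0.763.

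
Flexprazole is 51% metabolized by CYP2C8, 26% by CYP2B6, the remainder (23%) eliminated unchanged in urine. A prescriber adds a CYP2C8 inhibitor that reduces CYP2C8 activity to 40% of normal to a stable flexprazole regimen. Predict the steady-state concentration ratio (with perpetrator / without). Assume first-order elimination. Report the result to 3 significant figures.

The CYP2C8 pathway (51% of clearance) falls to 0.4× activity: 0.51 × 0.4 = 0.204.
CYP2B6 (26%) and the residual 23% are unaffected.
CL_new/CL_old = 0.204 + 0.26 + 0.23 = 0.694.
Since steady-state concentration ∝ 1/CL, the ratio is 1 / 0.694 = 1.44.

1.44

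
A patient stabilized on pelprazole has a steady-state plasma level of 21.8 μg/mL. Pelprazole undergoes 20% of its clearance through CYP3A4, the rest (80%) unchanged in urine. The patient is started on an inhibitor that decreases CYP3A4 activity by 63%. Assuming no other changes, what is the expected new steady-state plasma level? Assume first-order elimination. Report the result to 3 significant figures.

CYP3A4: 0.2 × 0.37 = 0.074
Other: 0.8 (unchanged)
New clearance relative to baseline: 0.074 + 0.8 = 0.874.
Steady-state plasma level ∝ 1/CL, so new value = 21.8 / 0.874 = 24.9 μg/mL.

24.9 μg/mL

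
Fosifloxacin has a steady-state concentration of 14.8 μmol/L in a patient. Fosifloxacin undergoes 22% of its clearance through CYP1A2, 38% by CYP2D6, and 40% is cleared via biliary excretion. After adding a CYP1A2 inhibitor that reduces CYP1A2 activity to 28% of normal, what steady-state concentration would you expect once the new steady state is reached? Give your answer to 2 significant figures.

18 μmol/L

The CYP1A2 pathway (22% of clearance) falls to 0.28× activity: 0.22 × 0.28 = 0.0616.
CYP2D6 (38%) and the residual 40% are unaffected.
New clearance relative to baseline: 0.0616 + 0.38 + 0.4 = 0.8416.
With dosing unchanged, steady-state concentration scales as 1/CL: 14.8 / 0.8416 = 18 μmol/L.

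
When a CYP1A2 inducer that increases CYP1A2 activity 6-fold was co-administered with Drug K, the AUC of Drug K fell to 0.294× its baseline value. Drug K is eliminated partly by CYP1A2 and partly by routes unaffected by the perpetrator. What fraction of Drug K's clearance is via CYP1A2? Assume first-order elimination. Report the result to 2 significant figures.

0.48

Call the CYP1A2 fraction fm. After the interaction, CL_new/CL_old = fm × 6 + (1 − fm).
AUC ratio = 1 / (new CL fraction), so new CL fraction = 1 / 0.294 = 3.401.
fm × 6 + 1 − fm = 3.401  ⇒  fm × (6 − 1) = 2.401  ⇒  fm = 0.48.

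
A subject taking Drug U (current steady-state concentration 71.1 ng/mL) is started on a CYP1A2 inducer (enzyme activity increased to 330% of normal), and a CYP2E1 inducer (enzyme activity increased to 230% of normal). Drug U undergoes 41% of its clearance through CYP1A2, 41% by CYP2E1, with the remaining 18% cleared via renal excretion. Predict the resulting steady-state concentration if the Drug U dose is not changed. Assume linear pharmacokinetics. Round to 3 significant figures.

The CYP1A2 pathway (41% of clearance) increases to 3.3× activity: 0.41 × 3.3 = 1.353.
The CYP2E1 pathway (41% of clearance) is boosted to 2.3× activity: 0.41 × 2.3 = 0.943.
The remaining 18% of clearance is unaffected.
Relative clearance = 1.353 + 0.943 + 0.18 = 2.476.
Dividing the baseline by the relative clearance: 71.1 / 2.476 = 28.7 ng/mL.

28.7 ng/mL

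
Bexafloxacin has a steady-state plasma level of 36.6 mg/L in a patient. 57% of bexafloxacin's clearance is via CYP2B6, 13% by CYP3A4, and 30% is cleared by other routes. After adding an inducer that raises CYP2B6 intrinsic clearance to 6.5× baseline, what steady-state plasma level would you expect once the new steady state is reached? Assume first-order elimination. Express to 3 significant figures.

The CYP2B6 pathway (57% of clearance) rises to 6.5× activity: 0.57 × 6.5 = 3.705.
CYP3A4 (13%) and the residual 30% are unaffected.
New clearance relative to baseline: 3.705 + 0.13 + 0.3 = 4.135.
With dosing unchanged, steady-state plasma level scales as 1/CL: 36.6 / 4.135 = 8.85 mg/L.

8.85 mg/L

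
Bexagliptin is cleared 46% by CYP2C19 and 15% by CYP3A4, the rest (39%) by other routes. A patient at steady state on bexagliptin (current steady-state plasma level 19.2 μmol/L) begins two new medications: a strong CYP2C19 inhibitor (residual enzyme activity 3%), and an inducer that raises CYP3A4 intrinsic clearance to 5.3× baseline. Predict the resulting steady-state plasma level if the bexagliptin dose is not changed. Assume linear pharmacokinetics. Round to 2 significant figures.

16 μmol/L

The CYP2C19 pathway (46% of clearance) falls to 0.03× activity: 0.46 × 0.03 = 0.0138.
The CYP3A4 pathway (15% of clearance) rises to 5.3× activity: 0.15 × 5.3 = 0.795.
Non-CYP routes (39%) are unchanged.
CL_new/CL_old = 0.0138 + 0.795 + 0.39 = 1.1988.
Steady-state plasma level ∝ 1/CL: new value = 19.2 / 1.1988 = 16 μmol/L.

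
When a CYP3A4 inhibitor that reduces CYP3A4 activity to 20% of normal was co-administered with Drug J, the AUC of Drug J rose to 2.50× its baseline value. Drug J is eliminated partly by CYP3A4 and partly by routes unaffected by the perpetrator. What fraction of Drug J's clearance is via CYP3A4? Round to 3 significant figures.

Call the CYP3A4 fraction fm. After the interaction, CL_new/CL_old = fm × 0.2 + (1 − fm).
AUC ratio = 1 / (new CL fraction), so new CL fraction = 1 / 2.50 = 0.4.
fm × 0.2 + 1 − fm = 0.4  ⇒  fm × (0.2 − 1) = −0.6  ⇒  fm = 0.750.

0.750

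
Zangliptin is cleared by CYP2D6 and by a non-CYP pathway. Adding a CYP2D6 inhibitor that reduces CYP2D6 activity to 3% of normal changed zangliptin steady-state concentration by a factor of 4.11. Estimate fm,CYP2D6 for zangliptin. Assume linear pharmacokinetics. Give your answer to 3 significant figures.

0.780

Call the CYP2D6 fraction fm. After the interaction, CL_new/CL_old = fm × 0.03 + (1 − fm).
Steady-state concentration ratio = 1 / (new CL fraction), so new CL fraction = 1 / 4.11 = 0.2433.
fm × 0.03 + 1 − fm = 0.2433  ⇒  fm × (0.03 − 1) = −0.7567  ⇒  fm = 0.780.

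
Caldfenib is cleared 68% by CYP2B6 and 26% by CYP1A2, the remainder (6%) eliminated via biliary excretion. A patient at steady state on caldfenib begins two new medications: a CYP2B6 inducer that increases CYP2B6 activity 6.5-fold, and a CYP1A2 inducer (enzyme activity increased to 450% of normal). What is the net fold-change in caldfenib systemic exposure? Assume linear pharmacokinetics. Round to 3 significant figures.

CYP2B6: 0.68 × 6.5 = 4.42
CYP1A2: 0.26 × 4.5 = 1.17
Other: 0.06 (unchanged)
Relative clearance = 4.42 + 1.17 + 0.06 = 5.65.
Net systemic exposure ratio = 1 / 5.65 = 0.177.

0.177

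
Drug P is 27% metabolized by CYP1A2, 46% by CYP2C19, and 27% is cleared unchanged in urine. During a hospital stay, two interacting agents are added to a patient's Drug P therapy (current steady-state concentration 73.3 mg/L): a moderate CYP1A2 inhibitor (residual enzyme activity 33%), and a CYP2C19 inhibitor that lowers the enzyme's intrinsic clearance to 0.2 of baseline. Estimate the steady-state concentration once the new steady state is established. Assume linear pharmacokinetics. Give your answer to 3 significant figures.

CYP1A2: 0.27 × 0.33 = 0.0891
CYP2C19: 0.46 × 0.2 = 0.092
Other: 0.27 (unchanged)
New clearance relative to baseline: 0.0891 + 0.092 + 0.27 = 0.4511.
Dividing the baseline by the relative clearance: 73.3 / 0.4511 = 162 mg/L.

162 mg/L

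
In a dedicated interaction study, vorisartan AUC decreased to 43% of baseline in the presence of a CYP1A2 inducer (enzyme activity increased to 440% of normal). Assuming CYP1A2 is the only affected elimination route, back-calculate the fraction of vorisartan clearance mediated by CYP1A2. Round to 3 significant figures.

Write x for the fraction cleared via CYP1A2. The observed AUC change means clearance rose to 1/0.430 = 2.326 of baseline.
Setting x·4.4 + (1 − x) = 2.326 and solving: x = (2.326 − 1)/(4.4 − 1) = 0.390.

0.390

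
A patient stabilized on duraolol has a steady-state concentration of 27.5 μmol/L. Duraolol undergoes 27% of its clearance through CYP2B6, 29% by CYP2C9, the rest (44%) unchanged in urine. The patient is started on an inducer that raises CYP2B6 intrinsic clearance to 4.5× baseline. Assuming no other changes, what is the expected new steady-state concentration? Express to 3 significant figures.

The CYP2B6 pathway (27% of clearance) increases to 4.5× activity: 0.27 × 4.5 = 1.215.
CYP2C9 (29%) and the residual 44% are unaffected.
CL_new/CL_old = 1.215 + 0.29 + 0.44 = 1.945.
Steady-state concentration ∝ 1/CL, so new value = 27.5 / 1.945 = 14.1 μmol/L.

14.1 μmol/L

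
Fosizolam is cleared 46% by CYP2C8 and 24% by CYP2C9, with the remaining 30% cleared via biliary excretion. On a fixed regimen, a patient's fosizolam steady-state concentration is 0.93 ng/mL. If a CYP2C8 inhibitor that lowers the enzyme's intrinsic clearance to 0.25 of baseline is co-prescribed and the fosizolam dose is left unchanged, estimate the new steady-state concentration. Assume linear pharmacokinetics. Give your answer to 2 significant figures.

1.4 ng/mL

CYP2C8: 0.46 × 0.25 = 0.115
CYP2C9: 0.24 (unchanged)
Other: 0.3 (unchanged)
New clearance relative to baseline: 0.115 + 0.24 + 0.3 = 0.655.
New steady-state concentration = baseline ÷ relative clearance = 0.93 / 0.655 = 1.4 ng/mL.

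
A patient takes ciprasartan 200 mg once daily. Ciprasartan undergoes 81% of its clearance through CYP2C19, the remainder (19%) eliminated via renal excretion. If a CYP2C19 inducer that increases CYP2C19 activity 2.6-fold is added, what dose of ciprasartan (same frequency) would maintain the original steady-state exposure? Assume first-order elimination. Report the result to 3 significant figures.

The CYP2C19 pathway (81% of clearance) increases to 2.6× activity: 0.81 × 2.6 = 2.106.
The remaining 19% of clearance is unaffected.
CL_new/CL_old = 2.106 + 0.19 = 2.296.
Exposure is unchanged when dose changes in proportion to clearance. New dose = 200 mg × 2.296 = 459 mg.

459 mg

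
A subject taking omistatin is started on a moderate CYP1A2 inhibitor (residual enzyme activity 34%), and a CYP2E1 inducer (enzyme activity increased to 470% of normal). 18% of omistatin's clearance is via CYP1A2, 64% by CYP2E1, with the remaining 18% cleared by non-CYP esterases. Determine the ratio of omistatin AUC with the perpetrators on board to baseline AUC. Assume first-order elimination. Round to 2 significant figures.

The CYP1A2 pathway (18% of clearance) is reduced to 0.34× activity: 0.18 × 0.34 = 0.0612.
The CYP2E1 pathway (64% of clearance) increases to 4.7× activity: 0.64 × 4.7 = 3.008.
Non-CYP routes (18%) are unchanged.
Relative clearance = 0.0612 + 3.008 + 0.18 = 3.2492.
AUC ∝ 1/CL: fold-change = 1 / 3.2492 = 0.31.

0.31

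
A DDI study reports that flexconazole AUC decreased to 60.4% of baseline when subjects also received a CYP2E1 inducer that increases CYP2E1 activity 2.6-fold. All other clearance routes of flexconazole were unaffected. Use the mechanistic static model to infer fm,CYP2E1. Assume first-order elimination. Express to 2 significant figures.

Let fm be the CYP2E1 fraction. New clearance relative to baseline = fm × 2.6 + (1 − fm).
AUC ratio = 1 / (new CL fraction), so new CL fraction = 1 / 0.604 = 1.656.
fm × 2.6 + 1 − fm = 1.656  ⇒  fm × (2.6 − 1) = 0.6556  ⇒  fm = 0.41.

0.41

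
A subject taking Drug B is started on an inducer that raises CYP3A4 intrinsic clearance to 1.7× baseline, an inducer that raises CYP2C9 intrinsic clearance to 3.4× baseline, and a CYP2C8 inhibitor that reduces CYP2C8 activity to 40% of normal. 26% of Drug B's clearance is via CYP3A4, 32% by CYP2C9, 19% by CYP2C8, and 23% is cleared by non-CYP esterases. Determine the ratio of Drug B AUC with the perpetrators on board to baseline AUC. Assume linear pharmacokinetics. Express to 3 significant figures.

0.545

The CYP3A4 pathway (26% of clearance) increases to 1.7× activity: 0.26 × 1.7 = 0.442.
The CYP2C9 pathway (32% of clearance) rises to 3.4× activity: 0.32 × 3.4 = 1.088.
The CYP2C8 pathway (19% of clearance) falls to 0.4× activity: 0.19 × 0.4 = 0.076.
The remaining 23% of clearance is unaffected.
Relative clearance = 0.442 + 1.088 + 0.076 + 0.23 = 1.836.
AUC ∝ 1/CL: fold-change = 1 / 1.836 = 0.545.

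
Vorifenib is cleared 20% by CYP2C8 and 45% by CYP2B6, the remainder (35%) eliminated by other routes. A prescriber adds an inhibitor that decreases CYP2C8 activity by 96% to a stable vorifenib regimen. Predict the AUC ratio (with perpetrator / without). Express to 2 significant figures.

1.2

The CYP2C8 pathway (20% of clearance) falls to 0.04× activity: 0.2 × 0.04 = 0.008.
CYP2B6 (45%) and the residual 35% are unaffected.
New clearance relative to baseline: 0.008 + 0.45 + 0.35 = 0.808.
AUC is inversely proportional to clearance, so the fold-change is 1 / 0.808 = 1.2.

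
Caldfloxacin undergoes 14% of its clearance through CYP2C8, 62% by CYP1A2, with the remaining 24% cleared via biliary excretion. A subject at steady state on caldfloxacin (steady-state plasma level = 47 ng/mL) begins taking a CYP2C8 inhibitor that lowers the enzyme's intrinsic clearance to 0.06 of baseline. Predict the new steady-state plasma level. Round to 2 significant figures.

54 ng/mL

CYP2C8: 0.14 × 0.06 = 0.0084
CYP1A2: 0.62 (unchanged)
Other: 0.24 (unchanged)
CL_new/CL_old = 0.0084 + 0.62 + 0.24 = 0.8684.
Steady-state plasma level ∝ 1/CL, so new value = 47 / 0.8684 = 54 ng/mL.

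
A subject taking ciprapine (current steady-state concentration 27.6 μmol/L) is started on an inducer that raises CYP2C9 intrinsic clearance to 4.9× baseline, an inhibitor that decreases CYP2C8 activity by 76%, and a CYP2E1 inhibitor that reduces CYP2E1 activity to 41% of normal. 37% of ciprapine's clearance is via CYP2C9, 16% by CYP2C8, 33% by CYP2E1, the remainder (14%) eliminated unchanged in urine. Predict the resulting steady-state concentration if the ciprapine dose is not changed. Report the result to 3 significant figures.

13.0 μmol/L

The CYP2C9 pathway (37% of clearance) rises to 4.9× activity: 0.37 × 4.9 = 1.813.
The CYP2C8 pathway (16% of clearance) is reduced to 0.24× activity: 0.16 × 0.24 = 0.0384.
The CYP2E1 pathway (33% of clearance) drops to 0.41× activity: 0.33 × 0.41 = 0.1353.
Non-CYP routes (14%) are unchanged.
Relative clearance = 1.813 + 0.0384 + 0.1353 + 0.14 = 2.1267.
Dividing the baseline by the relative clearance: 27.6 / 2.1267 = 13.0 μmol/L.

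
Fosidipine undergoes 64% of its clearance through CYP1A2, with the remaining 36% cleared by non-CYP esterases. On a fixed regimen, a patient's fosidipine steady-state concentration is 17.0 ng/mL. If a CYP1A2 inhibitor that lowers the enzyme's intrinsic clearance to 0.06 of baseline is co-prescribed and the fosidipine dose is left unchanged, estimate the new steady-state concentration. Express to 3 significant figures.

42.7 ng/mL

The CYP1A2 pathway (64% of clearance) is reduced to 0.06× activity: 0.64 × 0.06 = 0.0384.
Non-CYP routes (36%) are unchanged.
New clearance relative to baseline: 0.0384 + 0.36 = 0.3984.
With dosing unchanged, steady-state concentration scales as 1/CL: 17.0 / 0.3984 = 42.7 ng/mL.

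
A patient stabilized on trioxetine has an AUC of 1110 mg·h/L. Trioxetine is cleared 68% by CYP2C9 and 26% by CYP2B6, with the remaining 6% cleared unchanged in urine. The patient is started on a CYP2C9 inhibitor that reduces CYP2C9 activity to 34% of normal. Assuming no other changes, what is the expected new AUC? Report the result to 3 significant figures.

2.01 × 10³ mg·h/L

The CYP2C9 pathway (68% of clearance) drops to 0.34× activity: 0.68 × 0.34 = 0.2312.
CYP2B6 (26%) and the residual 6% are unaffected.
New clearance relative to baseline: 0.2312 + 0.26 + 0.06 = 0.5512.
AUC ∝ 1/CL, so new value = 1110 / 0.5512 = 2.01 × 10³ mg·h/L.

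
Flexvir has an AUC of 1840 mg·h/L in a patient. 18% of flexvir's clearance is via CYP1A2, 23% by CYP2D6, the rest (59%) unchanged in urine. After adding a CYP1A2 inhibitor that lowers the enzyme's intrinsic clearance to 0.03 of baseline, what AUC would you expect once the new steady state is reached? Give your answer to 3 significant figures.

2.23 × 10³ mg·h/L

The CYP1A2 pathway (18% of clearance) is reduced to 0.03× activity: 0.18 × 0.03 = 0.0054.
CYP2D6 (23%) and the residual 59% are unaffected.
New clearance relative to baseline: 0.0054 + 0.23 + 0.59 = 0.8254.
With dosing unchanged, AUC scales as 1/CL: 1840 / 0.8254 = 2.23 × 10³ mg·h/L.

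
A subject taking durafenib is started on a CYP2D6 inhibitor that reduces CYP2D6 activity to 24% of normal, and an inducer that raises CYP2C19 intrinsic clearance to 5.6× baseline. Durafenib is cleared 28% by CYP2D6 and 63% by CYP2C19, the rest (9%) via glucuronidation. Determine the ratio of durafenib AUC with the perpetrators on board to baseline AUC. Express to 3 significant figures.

0.271

The CYP2D6 pathway (28% of clearance) falls to 0.24× activity: 0.28 × 0.24 = 0.0672.
The CYP2C19 pathway (63% of clearance) increases to 5.6× activity: 0.63 × 5.6 = 3.528.
The remaining 9% of clearance is unaffected.
CL_new/CL_old = 0.0672 + 3.528 + 0.09 = 3.6852.
AUC ∝ 1/CL: fold-change = 1 / 3.6852 = 0.271.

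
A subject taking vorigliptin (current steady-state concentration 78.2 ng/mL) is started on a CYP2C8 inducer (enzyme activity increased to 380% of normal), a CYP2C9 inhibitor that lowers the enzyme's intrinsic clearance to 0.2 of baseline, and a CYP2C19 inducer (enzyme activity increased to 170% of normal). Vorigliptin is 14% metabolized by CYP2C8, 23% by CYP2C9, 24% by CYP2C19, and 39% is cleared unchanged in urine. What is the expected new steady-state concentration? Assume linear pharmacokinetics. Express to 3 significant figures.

CYP2C8: 0.14 × 3.8 = 0.532
CYP2C9: 0.23 × 0.2 = 0.046
CYP2C19: 0.24 × 1.7 = 0.408
Other: 0.39 (unchanged)
CL_new/CL_old = 0.532 + 0.046 + 0.408 + 0.39 = 1.376.
Steady-state concentration ∝ 1/CL: new value = 78.2 / 1.376 = 56.8 ng/mL.

56.8 ng/mL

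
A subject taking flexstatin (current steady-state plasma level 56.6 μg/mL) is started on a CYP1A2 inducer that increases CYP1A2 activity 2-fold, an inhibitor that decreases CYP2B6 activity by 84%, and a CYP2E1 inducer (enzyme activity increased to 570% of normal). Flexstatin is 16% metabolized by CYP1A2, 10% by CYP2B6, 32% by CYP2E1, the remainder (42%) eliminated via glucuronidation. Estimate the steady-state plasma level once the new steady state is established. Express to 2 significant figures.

22 μg/mL

The CYP1A2 pathway (16% of clearance) increases to 2× activity: 0.16 × 2 = 0.32.
The CYP2B6 pathway (10% of clearance) falls to 0.16× activity: 0.1 × 0.16 = 0.016.
The CYP2E1 pathway (32% of clearance) increases to 5.7× activity: 0.32 × 5.7 = 1.824.
Non-CYP routes (42%) are unchanged.
CL_new/CL_old = 0.32 + 0.016 + 1.824 + 0.42 = 2.58.
Dividing the baseline by the relative clearance: 56.6 / 2.58 = 22 μg/mL.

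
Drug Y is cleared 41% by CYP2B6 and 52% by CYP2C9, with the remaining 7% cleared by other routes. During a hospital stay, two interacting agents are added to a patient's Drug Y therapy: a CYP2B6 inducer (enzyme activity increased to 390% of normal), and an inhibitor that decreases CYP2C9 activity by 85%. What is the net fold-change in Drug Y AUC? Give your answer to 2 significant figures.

CYP2B6: 0.41 × 3.9 = 1.599
CYP2C9: 0.52 × 0.15 = 0.078
Other: 0.07 (unchanged)
New clearance relative to baseline: 1.599 + 0.078 + 0.07 = 1.747.
Because AUC varies inversely with clearance, the combined effect is 1 / 1.747 = 0.57.

0.57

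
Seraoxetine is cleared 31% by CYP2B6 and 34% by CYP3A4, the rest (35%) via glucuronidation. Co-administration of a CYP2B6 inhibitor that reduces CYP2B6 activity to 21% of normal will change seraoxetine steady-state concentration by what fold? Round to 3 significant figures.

1.32

CYP2B6: 0.31 × 0.21 = 0.0651
CYP3A4: 0.34 (unchanged)
Other: 0.35 (unchanged)
CL_new/CL_old = 0.0651 + 0.34 + 0.35 = 0.7551.
Steady-state concentration is inversely proportional to clearance, so the fold-change is 1 / 0.7551 = 1.32.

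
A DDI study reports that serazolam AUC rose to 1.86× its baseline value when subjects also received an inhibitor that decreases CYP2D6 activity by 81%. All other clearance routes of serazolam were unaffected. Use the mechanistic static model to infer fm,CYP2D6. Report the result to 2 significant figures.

0.57

Let x = fm,CYP2D6. Because AUC ∝ 1/CL, relative clearance fell to 1/1.86 = 0.5376.
Only the CYP2D6 route changed, so 0.5376 = x·0.19 + (1 − x), giving x = 0.57.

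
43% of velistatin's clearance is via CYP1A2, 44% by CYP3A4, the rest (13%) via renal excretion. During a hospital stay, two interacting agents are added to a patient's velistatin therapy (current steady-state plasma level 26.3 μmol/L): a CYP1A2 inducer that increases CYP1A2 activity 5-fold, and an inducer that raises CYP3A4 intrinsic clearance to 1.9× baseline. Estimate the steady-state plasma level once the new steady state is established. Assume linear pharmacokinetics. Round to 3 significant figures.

8.44 μmol/L

The CYP1A2 pathway (43% of clearance) is boosted to 5× activity: 0.43 × 5 = 2.15.
The CYP3A4 pathway (44% of clearance) increases to 1.9× activity: 0.44 × 1.9 = 0.836.
The remaining 13% of clearance is unaffected.
CL_new/CL_old = 2.15 + 0.836 + 0.13 = 3.116.
New steady-state plasma level = 26.3 / 3.116 = 8.44 μmol/L (concentration scales inversely with clearance).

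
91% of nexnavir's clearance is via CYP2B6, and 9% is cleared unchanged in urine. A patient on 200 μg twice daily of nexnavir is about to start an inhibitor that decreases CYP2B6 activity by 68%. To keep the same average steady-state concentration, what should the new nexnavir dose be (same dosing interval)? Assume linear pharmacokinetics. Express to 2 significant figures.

76 μg

The CYP2B6 pathway (91% of clearance) drops to 0.32× activity: 0.91 × 0.32 = 0.2912.
The remaining 9% of clearance is unaffected.
Relative clearance = 0.2912 + 0.09 = 0.3812.
Css,avg = (dose rate)/CL, so holding Css fixed requires dose ∝ CL: 200 × 0.3812 = 76 μg.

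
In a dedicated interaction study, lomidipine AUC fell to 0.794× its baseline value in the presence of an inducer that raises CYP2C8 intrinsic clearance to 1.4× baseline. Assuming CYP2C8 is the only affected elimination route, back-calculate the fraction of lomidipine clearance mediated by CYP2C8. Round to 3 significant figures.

0.649

CL'/CL = 1 / 0.794 = 1.259
1.4·fm + (1 − fm) = 1.259
fm = (1.259 − 1) / (1.4 − 1) = 0.649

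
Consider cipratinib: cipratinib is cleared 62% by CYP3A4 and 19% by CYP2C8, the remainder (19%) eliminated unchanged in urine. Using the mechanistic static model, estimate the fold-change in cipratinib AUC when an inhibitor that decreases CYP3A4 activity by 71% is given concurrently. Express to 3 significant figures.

1.79

The CYP3A4 pathway (62% of clearance) is reduced to 0.29× activity: 0.62 × 0.29 = 0.1798.
CYP2C8 (19%) and the residual 19% are unaffected.
CL_new/CL_old = 0.1798 + 0.19 + 0.19 = 0.5598.
Since AUC ∝ 1/CL, the ratio is 1 / 0.5598 = 1.79.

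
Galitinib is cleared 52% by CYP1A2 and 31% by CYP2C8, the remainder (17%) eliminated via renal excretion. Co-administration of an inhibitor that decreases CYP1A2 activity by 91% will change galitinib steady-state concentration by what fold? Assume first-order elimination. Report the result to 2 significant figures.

The CYP1A2 pathway (52% of clearance) drops to 0.09× activity: 0.52 × 0.09 = 0.0468.
CYP2C8 (31%) and the residual 17% are unaffected.
CL_new/CL_old = 0.0468 + 0.31 + 0.17 = 0.5268.
Since steady-state concentration ∝ 1/CL, the ratio is 1 / 0.5268 = 1.9.

1.9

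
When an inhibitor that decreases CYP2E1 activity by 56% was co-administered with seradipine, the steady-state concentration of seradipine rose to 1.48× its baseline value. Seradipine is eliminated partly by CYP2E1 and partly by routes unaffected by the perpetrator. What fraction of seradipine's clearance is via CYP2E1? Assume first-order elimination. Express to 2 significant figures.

0.58

CL'/CL = 1 / 1.48 = 0.6757
0.44·fm + (1 − fm) = 0.6757
fm = (0.6757 − 1) / (0.44 − 1) = 0.58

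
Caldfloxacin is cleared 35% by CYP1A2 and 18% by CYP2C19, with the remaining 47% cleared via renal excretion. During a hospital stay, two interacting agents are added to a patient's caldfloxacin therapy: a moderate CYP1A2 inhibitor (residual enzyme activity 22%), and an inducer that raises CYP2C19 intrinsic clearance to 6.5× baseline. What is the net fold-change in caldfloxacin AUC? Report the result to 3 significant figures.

The CYP1A2 pathway (35% of clearance) falls to 0.22× activity: 0.35 × 0.22 = 0.077.
The CYP2C19 pathway (18% of clearance) is boosted to 6.5× activity: 0.18 × 6.5 = 1.17.
Non-CYP routes (47%) are unchanged.
CL_new/CL_old = 0.077 + 1.17 + 0.47 = 1.717.
Because AUC varies inversely with clearance, the combined effect is 1 / 1.717 = 0.582.

0.582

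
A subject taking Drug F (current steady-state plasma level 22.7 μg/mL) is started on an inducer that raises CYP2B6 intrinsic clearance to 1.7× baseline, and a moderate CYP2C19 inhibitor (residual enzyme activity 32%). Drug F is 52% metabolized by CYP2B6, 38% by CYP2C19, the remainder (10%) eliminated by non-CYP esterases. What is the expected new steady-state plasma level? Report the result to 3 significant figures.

The CYP2B6 pathway (52% of clearance) is boosted to 1.7× activity: 0.52 × 1.7 = 0.884.
The CYP2C19 pathway (38% of clearance) falls to 0.32× activity: 0.38 × 0.32 = 0.1216.
Non-CYP routes (10%) are unchanged.
New clearance relative to baseline: 0.884 + 0.1216 + 0.1 = 1.1056.
New steady-state plasma level = 22.7 / 1.1056 = 20.5 μg/mL (concentration scales inversely with clearance).

20.5 μg/mL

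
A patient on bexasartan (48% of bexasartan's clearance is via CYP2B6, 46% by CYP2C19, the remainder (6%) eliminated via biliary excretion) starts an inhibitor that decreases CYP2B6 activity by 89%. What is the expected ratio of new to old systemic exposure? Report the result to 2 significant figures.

1.7

The CYP2B6 pathway (48% of clearance) is reduced to 0.11× activity: 0.48 × 0.11 = 0.0528.
CYP2C19 (46%) and the residual 6% are unaffected.
Relative clearance = 0.0528 + 0.46 + 0.06 = 0.5728.
Systemic exposure ratio = CL_old/CL_new = 1 / 0.5728 = 1.7.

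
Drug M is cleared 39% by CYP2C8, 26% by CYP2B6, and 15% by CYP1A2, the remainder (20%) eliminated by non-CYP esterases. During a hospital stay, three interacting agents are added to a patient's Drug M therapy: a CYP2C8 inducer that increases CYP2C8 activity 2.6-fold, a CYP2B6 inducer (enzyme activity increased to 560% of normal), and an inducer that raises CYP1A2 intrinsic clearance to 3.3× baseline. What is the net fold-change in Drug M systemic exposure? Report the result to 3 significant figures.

CYP2C8: 0.39 × 2.6 = 1.014
CYP2B6: 0.26 × 5.6 = 1.456
CYP1A2: 0.15 × 3.3 = 0.495
Other: 0.2 (unchanged)
New clearance relative to baseline: 1.014 + 1.456 + 0.495 + 0.2 = 3.165.
Because systemic exposure varies inversely with clearance, the combined effect is 1 / 3.165 = 0.316.

0.316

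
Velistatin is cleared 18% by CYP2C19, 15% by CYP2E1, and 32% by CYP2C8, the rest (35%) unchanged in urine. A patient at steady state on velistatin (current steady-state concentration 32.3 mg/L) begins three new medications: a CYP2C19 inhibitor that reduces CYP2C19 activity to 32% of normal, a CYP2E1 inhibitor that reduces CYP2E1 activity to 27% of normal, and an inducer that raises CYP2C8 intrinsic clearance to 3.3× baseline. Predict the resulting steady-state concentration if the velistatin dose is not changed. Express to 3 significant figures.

21.5 mg/L

The CYP2C19 pathway (18% of clearance) drops to 0.32× activity: 0.18 × 0.32 = 0.0576.
The CYP2E1 pathway (15% of clearance) drops to 0.27× activity: 0.15 × 0.27 = 0.0405.
The CYP2C8 pathway (32% of clearance) increases to 3.3× activity: 0.32 × 3.3 = 1.056.
The remaining 35% of clearance is unaffected.
Relative clearance = 0.0576 + 0.0405 + 1.056 + 0.35 = 1.5041.
New steady-state concentration = 32.3 / 1.5041 = 21.5 mg/L (concentration scales inversely with clearance).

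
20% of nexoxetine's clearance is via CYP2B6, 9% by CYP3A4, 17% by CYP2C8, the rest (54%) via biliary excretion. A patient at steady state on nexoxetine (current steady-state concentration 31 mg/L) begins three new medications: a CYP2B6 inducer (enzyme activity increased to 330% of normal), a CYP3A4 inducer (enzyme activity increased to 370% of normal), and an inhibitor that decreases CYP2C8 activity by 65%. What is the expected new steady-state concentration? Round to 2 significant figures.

CYP2B6: 0.2 × 3.3 = 0.66
CYP3A4: 0.09 × 3.7 = 0.333
CYP2C8: 0.17 × 0.35 = 0.0595
Other: 0.54 (unchanged)
New clearance relative to baseline: 0.66 + 0.333 + 0.0595 + 0.54 = 1.5925.
New steady-state concentration = 31 / 1.5925 = 19 mg/L (concentration scales inversely with clearance).

19 mg/L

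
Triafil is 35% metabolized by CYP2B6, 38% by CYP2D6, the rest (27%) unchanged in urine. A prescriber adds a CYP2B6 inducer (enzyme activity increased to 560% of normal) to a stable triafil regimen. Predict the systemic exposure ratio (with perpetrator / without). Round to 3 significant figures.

0.383

The CYP2B6 pathway (35% of clearance) rises to 5.6× activity: 0.35 × 5.6 = 1.96.
CYP2D6 (38%) and the residual 27% are unaffected.
New clearance relative to baseline: 1.96 + 0.38 + 0.27 = 2.61.
Since systemic exposure ∝ 1/CL, the ratio is 1 / 2.61 = 0.383.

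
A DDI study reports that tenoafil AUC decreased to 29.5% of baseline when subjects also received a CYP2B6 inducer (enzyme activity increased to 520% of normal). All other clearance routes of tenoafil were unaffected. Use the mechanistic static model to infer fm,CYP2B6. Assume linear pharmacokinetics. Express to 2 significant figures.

Write x for the fraction cleared via CYP2B6. The observed AUC change means clearance rose to 1/0.295 = 3.39 of baseline.
Setting x·5.2 + (1 − x) = 3.39 and solving: x = (3.39 − 1)/(5.2 − 1) = 0.57.

0.57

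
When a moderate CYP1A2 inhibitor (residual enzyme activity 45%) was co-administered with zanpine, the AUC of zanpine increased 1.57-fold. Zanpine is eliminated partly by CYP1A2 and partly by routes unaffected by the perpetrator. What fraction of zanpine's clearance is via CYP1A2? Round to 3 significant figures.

CL'/CL = 1 / 1.57 = 0.6369
0.45·fm + (1 − fm) = 0.6369
fm = (0.6369 − 1) / (0.45 − 1) = 0.660

0.660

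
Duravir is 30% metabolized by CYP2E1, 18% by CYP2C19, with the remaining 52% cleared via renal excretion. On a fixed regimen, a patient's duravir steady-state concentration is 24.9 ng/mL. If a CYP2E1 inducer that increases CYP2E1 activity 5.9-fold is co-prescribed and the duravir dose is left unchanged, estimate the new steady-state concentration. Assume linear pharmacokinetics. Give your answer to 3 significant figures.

10.1 ng/mL

CYP2E1: 0.3 × 5.9 = 1.77
CYP2C19: 0.18 (unchanged)
Other: 0.52 (unchanged)
New clearance relative to baseline: 1.77 + 0.18 + 0.52 = 2.47.
With dosing unchanged, steady-state concentration scales as 1/CL: 24.9 / 2.47 = 10.1 ng/mL.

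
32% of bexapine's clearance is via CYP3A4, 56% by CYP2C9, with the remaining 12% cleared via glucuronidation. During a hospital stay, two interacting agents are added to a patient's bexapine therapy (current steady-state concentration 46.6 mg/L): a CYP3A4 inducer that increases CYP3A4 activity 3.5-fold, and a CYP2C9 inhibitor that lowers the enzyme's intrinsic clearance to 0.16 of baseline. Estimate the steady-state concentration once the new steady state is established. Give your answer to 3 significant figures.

35.0 mg/L

The CYP3A4 pathway (32% of clearance) rises to 3.5× activity: 0.32 × 3.5 = 1.12.
The CYP2C9 pathway (56% of clearance) is reduced to 0.16× activity: 0.56 × 0.16 = 0.0896.
The remaining 12% of clearance is unaffected.
CL_new/CL_old = 1.12 + 0.0896 + 0.12 = 1.3296.
Steady-state concentration ∝ 1/CL: new value = 46.6 / 1.3296 = 35.0 mg/L.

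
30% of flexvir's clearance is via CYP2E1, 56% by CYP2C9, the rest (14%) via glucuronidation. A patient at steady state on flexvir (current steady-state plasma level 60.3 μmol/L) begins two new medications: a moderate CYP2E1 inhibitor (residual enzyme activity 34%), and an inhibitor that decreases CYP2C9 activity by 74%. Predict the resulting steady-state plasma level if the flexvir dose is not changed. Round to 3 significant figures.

156 μmol/L

CYP2E1: 0.3 × 0.34 = 0.102
CYP2C9: 0.56 × 0.26 = 0.1456
Other: 0.14 (unchanged)
New clearance relative to baseline: 0.102 + 0.1456 + 0.14 = 0.3876.
Steady-state plasma level ∝ 1/CL: new value = 60.3 / 0.3876 = 156 μmol/L.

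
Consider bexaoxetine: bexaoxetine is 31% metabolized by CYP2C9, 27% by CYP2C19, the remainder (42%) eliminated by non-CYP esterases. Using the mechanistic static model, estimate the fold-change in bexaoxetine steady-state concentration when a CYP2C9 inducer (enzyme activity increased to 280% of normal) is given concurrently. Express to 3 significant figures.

The CYP2C9 pathway (31% of clearance) increases to 2.8× activity: 0.31 × 2.8 = 0.868.
CYP2C19 (27%) and the residual 42% are unaffected.
CL_new/CL_old = 0.868 + 0.27 + 0.42 = 1.558.
Since steady-state concentration ∝ 1/CL, the ratio is 1 / 1.558 = 0.642.

0.642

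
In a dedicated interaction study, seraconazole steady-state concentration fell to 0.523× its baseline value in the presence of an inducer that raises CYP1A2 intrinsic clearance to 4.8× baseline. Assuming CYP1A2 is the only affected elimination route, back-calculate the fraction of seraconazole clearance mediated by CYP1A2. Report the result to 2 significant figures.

Let x = fm,CYP1A2. Because steady-state concentration ∝ 1/CL, relative clearance rose to 1/0.523 = 1.912.
Only the CYP1A2 route changed, so 1.912 = x·4.8 + (1 − x), giving x = 0.24.

0.24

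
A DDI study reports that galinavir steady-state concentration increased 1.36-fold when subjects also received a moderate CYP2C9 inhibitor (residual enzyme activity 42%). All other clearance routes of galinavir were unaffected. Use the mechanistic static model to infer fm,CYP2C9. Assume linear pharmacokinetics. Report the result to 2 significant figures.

0.46

Let fm be the CYP2C9 fraction. New clearance relative to baseline = fm × 0.42 + (1 − fm).
Steady-state concentration ratio = 1 / (new CL fraction), so new CL fraction = 1 / 1.36 = 0.7353.
fm × 0.42 + 1 − fm = 0.7353  ⇒  fm × (0.42 − 1) = −0.2647  ⇒  fm = 0.46.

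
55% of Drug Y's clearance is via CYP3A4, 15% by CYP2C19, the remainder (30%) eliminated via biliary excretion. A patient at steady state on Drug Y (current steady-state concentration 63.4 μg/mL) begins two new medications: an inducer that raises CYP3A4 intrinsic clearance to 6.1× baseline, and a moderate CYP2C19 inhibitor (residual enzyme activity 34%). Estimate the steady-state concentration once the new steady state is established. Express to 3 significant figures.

CYP3A4: 0.55 × 6.1 = 3.355
CYP2C19: 0.15 × 0.34 = 0.051
Other: 0.3 (unchanged)
Relative clearance = 3.355 + 0.051 + 0.3 = 3.706.
Steady-state concentration ∝ 1/CL: new value = 63.4 / 3.706 = 17.1 μg/mL.

17.1 μg/mL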